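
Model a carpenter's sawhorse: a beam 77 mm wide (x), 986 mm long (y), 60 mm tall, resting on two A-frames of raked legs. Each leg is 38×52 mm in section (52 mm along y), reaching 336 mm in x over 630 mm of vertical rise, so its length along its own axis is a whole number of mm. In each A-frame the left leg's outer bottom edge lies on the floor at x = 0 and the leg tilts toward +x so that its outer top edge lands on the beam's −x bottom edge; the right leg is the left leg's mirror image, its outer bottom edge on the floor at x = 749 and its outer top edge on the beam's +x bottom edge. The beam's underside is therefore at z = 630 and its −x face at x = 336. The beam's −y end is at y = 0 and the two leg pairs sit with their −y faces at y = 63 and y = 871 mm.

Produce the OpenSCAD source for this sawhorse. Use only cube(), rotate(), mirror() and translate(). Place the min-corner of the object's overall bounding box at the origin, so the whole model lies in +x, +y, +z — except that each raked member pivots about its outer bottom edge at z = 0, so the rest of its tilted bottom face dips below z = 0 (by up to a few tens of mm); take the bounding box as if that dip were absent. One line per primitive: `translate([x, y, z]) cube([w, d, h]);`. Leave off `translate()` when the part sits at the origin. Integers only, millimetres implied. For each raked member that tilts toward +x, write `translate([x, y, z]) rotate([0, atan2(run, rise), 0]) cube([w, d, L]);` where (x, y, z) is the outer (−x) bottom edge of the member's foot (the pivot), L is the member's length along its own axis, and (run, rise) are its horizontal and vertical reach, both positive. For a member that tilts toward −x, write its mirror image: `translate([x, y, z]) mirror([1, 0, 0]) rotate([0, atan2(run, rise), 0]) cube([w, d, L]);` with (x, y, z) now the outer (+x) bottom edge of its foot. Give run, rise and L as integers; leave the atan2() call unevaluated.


translate([336, 0, 630]) cube([77, 986, 60]);
translate([0, 63, 0]) rotate([0, atan2(336, 630), 0]) cube([38, 52, 714]);
translate([749, 63, 0]) mirror([1, 0, 0]) rotate([0, atan2(336, 630), 0]) cube([38, 52, 714]);
translate([0, 871, 0]) rotate([0, atan2(336, 630), 0]) cube([38, 52, 714]);
translate([749, 871, 0]) mirror([1, 0, 0]) rotate([0, atan2(336, 630), 0]) cube([38, 52, 714]);


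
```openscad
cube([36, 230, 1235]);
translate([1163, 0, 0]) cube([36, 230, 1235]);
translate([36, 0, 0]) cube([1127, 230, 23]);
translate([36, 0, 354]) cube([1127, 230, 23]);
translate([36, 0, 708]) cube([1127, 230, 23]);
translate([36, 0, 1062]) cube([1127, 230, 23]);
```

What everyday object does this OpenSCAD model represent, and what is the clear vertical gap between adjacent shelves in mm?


A bookshelf. The clear shelf gap is 331 mm.

Two tall side panels with 4 horizontal boards between them — a bookshelf. The first two shelf undersides are at z = 0 and z = 354; with shelf thickness 23, the clear gap is 354 − 0 − 23 = 331 mm.


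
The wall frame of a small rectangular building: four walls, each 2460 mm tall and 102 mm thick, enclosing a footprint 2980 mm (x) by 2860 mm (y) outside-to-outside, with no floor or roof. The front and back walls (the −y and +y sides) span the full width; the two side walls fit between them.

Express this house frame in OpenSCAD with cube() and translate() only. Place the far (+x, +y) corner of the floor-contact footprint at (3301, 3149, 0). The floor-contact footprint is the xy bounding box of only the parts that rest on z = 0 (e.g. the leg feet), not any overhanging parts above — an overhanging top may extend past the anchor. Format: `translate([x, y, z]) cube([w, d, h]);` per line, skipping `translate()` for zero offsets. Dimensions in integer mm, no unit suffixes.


translate([321, 289, 0]) cube([2980, 102, 2460]);
translate([321, 3047, 0]) cube([2980, 102, 2460]);
translate([321, 391, 0]) cube([102, 2656, 2460]);
translate([3199, 391, 0]) cube([102, 2656, 2460]);


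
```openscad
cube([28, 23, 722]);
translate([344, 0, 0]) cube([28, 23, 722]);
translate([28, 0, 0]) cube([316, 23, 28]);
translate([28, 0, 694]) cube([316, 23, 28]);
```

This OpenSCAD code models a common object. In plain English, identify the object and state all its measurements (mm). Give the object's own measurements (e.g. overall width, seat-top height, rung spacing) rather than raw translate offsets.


A rectangular picture frame lying in the x–z plane (depth along y). The opening is 316 mm wide (x) by 666 mm tall (z), surrounded by a border 28 mm wide on all four sides. The frame is 23 mm deep and is made of two full-height vertical stiles with two horizontal rails fitted between them.


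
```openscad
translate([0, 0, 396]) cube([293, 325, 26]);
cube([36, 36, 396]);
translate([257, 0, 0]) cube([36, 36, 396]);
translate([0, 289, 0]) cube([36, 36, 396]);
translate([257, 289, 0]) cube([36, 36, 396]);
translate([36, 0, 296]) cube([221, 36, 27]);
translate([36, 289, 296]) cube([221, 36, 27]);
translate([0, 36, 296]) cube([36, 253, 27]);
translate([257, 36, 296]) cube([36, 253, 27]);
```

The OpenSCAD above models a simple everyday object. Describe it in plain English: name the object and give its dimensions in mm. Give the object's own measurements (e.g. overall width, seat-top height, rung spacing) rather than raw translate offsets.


A four-legged stool. The seat is a 293×325×26 mm slab whose top surface is at z = 422 mm; four square legs, each 36×36 mm in cross-section, run from the floor (z = 0) to the underside of the seat, each flush with a corner of the seat. Four stretchers, 36 mm wide and 27 mm tall, connect adjacent legs with their undersides at z = 296 mm, each running between the inner faces of the legs it joins and aligned with the legs' outer faces on the other axis.


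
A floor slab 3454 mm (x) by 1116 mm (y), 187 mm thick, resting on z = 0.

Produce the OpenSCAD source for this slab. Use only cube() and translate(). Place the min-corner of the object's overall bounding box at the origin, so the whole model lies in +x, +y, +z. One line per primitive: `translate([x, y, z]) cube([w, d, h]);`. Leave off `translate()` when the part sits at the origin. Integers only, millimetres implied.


cube([3454, 1116, 187]);


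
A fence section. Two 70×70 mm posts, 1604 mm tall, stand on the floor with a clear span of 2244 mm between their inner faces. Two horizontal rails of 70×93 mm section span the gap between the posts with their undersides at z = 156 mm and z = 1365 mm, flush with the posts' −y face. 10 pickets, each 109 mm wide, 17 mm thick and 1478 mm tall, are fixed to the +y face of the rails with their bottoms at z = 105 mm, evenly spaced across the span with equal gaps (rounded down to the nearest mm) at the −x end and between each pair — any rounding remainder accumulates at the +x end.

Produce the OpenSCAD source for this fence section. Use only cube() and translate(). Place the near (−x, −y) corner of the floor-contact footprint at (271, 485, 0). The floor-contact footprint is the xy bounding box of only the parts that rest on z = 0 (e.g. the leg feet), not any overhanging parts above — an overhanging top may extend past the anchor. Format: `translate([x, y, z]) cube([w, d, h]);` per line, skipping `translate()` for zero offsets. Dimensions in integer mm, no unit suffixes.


translate([271, 485, 0]) cube([70, 70, 1604]);
translate([2585, 485, 0]) cube([70, 70, 1604]);
translate([341, 485, 156]) cube([2244, 70, 93]);
translate([341, 485, 1365]) cube([2244, 70, 93]);
translate([445, 555, 105]) cube([109, 17, 1478]);
translate([658, 555, 105]) cube([109, 17, 1478]);
translate([871, 555, 105]) cube([109, 17, 1478]);
translate([1084, 555, 105]) cube([109, 17, 1478]);
translate([1297, 555, 105]) cube([109, 17, 1478]);
translate([1510, 555, 105]) cube([109, 17, 1478]);
translate([1723, 555, 105]) cube([109, 17, 1478]);
translate([1936, 555, 105]) cube([109, 17, 1478]);
translate([2149, 555, 105]) cube([109, 17, 1478]);
translate([2362, 555, 105]) cube([109, 17, 1478]);


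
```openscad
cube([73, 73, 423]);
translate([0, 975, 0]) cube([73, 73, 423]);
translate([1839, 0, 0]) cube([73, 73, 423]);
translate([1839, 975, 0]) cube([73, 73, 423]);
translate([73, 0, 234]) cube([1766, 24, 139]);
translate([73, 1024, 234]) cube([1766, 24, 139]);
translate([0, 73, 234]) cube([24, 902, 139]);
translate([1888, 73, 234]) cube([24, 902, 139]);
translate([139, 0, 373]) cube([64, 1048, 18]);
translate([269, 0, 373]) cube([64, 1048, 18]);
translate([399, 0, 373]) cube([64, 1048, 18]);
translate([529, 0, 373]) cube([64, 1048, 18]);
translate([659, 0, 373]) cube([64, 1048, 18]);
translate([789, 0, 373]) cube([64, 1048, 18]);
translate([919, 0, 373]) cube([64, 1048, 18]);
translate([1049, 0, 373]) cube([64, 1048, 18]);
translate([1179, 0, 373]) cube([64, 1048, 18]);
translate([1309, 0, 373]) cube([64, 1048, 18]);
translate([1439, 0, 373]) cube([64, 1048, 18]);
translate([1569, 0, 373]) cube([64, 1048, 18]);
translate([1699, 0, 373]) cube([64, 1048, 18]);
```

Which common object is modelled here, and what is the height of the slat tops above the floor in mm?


A bed frame. The slat-top height is 391 mm.

Four posts, four rails, and a row of slats — a bed frame. Slats sit on the rails at z = 234 + 139 = 373; with slat thickness 18, the top is 391 mm.


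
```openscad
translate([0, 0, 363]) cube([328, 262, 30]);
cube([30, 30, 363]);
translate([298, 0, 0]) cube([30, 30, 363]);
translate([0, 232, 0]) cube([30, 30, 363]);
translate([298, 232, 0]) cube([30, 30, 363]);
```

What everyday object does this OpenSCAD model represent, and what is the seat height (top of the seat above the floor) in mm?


A stool. The seat height is 393 mm.

A 328×262×30 slab at z = 363 on four corner posts — a stool. The seat top is 363 + 30 = 393 mm.


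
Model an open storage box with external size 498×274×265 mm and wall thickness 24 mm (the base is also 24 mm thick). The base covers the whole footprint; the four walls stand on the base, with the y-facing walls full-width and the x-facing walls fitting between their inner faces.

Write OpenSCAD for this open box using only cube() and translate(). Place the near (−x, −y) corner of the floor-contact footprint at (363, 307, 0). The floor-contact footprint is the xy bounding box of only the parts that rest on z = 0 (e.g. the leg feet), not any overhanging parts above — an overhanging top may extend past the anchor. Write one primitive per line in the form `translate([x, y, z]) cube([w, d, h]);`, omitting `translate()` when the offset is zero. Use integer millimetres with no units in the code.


translate([363, 307, 0]) cube([498, 274, 24]);
translate([363, 307, 24]) cube([498, 24, 241]);
translate([363, 557, 24]) cube([498, 24, 241]);
translate([363, 331, 24]) cube([24, 226, 241]);
translate([837, 331, 24]) cube([24, 226, 241]);


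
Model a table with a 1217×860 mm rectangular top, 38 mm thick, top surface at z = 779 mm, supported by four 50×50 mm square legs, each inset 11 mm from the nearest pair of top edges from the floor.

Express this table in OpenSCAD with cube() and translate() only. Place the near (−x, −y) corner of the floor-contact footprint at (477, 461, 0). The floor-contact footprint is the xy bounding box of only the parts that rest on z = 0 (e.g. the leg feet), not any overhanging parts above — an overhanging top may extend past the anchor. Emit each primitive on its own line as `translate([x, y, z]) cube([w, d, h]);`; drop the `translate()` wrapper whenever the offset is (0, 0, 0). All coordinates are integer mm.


translate([466, 450, 741]) cube([1217, 860, 38]);
translate([477, 461, 0]) cube([50, 50, 741]);
translate([1622, 461, 0]) cube([50, 50, 741]);
translate([477, 1249, 0]) cube([50, 50, 741]);
translate([1622, 1249, 0]) cube([50, 50, 741]);


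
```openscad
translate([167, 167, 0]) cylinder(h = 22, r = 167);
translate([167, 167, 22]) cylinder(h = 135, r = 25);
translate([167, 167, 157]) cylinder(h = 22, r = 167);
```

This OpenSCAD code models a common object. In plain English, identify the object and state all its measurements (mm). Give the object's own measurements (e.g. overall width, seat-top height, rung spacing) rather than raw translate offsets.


A spool: two coaxial disc flanges of radius 167 mm and thickness 22 mm, joined by a core cylinder of radius 25 mm and height 135 mm. The lower flange rests on z = 0 and the three cylinders share a vertical axis.


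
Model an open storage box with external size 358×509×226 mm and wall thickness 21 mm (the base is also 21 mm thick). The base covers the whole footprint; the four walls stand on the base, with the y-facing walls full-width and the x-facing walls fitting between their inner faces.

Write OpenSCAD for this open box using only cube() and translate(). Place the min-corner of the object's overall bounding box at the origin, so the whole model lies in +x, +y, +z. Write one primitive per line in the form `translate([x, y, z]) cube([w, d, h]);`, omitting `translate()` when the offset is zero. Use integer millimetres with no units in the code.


cube([358, 509, 21]);
translate([0, 0, 21]) cube([358, 21, 205]);
translate([0, 488, 21]) cube([358, 21, 205]);
translate([0, 21, 21]) cube([21, 467, 205]);
translate([337, 21, 21]) cube([21, 467, 205]);


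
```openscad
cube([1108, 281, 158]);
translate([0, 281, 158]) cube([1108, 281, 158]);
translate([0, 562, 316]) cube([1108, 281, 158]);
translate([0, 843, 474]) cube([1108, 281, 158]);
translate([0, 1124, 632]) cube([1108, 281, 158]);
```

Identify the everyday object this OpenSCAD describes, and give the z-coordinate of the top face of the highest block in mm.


A staircase. The total rise is 790 mm.

5 identical blocks, each offset up and back from the previous — a staircase. Each step is 158 mm tall and there are 5 of them, so the total rise is 5 × 158 = 790 mm.


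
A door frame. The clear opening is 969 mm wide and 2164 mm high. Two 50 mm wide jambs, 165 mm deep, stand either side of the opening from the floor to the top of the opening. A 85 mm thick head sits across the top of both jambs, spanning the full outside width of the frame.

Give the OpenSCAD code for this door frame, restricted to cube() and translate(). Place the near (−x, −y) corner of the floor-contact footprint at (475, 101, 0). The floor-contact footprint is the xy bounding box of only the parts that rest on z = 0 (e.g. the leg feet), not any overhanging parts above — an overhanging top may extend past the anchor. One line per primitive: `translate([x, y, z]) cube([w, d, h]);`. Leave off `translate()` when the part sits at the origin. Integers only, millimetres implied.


translate([475, 101, 0]) cube([50, 165, 2164]);
translate([1494, 101, 0]) cube([50, 165, 2164]);
translate([475, 101, 2164]) cube([1069, 165, 85]);


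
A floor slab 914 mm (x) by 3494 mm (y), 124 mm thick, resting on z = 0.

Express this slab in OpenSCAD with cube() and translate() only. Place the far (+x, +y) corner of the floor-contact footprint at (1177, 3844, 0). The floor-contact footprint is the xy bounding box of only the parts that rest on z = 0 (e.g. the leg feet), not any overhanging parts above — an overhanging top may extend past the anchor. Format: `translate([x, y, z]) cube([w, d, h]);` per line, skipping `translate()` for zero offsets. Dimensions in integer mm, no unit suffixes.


translate([263, 350, 0]) cube([914, 3494, 124]);


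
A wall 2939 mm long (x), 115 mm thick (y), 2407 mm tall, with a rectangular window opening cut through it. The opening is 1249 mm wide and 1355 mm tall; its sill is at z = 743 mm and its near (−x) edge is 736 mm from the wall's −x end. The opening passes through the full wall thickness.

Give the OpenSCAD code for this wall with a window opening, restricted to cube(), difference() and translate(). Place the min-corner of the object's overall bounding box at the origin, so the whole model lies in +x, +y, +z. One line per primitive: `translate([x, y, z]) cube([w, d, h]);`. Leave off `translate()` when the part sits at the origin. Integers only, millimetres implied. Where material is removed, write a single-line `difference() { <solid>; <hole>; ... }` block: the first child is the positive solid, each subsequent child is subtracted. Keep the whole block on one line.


difference() { cube([2939, 115, 2407]); translate([736, 0, 743]) cube([1249, 115, 1355]); }


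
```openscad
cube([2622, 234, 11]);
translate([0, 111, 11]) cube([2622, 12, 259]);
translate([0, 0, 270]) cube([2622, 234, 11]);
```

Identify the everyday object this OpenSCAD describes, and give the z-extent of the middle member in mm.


An I-beam. The web height is 259 mm.

Two wide flanges with a thin centred web — an I-beam. Overall 281 mm minus two 11 mm flanges gives a web of 281 − 2·11 = 259 mm.


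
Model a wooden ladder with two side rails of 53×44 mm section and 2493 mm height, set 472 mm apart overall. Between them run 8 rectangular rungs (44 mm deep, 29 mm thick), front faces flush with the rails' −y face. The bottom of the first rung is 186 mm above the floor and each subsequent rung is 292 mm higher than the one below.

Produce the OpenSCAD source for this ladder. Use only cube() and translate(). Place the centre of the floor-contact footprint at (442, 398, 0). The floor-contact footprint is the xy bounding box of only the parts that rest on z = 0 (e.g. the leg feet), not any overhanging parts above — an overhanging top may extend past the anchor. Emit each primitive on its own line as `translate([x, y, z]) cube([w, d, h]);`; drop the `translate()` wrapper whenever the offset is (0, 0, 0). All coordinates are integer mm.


translate([206, 376, 0]) cube([53, 44, 2493]);
translate([625, 376, 0]) cube([53, 44, 2493]);
translate([259, 376, 186]) cube([366, 44, 29]);
translate([259, 376, 478]) cube([366, 44, 29]);
translate([259, 376, 770]) cube([366, 44, 29]);
translate([259, 376, 1062]) cube([366, 44, 29]);
translate([259, 376, 1354]) cube([366, 44, 29]);
translate([259, 376, 1646]) cube([366, 44, 29]);
translate([259, 376, 1938]) cube([366, 44, 29]);
translate([259, 376, 2230]) cube([366, 44, 29]);


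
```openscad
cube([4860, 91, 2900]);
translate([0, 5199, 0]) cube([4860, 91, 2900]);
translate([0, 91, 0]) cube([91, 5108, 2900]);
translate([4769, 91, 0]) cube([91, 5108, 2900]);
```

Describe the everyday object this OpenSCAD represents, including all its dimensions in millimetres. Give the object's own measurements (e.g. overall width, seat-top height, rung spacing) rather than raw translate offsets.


The wall frame of a small rectangular building: four walls, each 2900 mm tall and 91 mm thick, enclosing a footprint 4860 mm (x) by 5290 mm (y) outside-to-outside, with no floor or roof. The front and back walls (the −y and +y sides) span the full width; the two side walls fit between them.


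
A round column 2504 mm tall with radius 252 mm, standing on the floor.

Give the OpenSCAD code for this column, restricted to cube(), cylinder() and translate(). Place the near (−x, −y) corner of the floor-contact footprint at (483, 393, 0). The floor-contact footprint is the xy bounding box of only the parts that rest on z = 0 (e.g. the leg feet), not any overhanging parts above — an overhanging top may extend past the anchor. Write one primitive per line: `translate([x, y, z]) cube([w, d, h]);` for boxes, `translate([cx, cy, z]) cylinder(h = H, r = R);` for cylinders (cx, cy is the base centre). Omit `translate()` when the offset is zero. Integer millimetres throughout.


translate([735, 645, 0]) cylinder(h = 2504, r = 252);


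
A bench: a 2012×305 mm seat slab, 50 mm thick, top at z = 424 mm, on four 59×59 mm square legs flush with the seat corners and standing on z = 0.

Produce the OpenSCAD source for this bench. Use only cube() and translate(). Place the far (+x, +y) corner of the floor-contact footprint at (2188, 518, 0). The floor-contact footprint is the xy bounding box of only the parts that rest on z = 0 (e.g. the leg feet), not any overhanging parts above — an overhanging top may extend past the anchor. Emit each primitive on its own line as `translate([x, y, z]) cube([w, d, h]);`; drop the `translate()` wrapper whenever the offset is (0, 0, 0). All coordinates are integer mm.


translate([176, 213, 374]) cube([2012, 305, 50]);
translate([176, 213, 0]) cube([59, 59, 374]);
translate([176, 459, 0]) cube([59, 59, 374]);
translate([2129, 213, 0]) cube([59, 59, 374]);
translate([2129, 459, 0]) cube([59, 59, 374]);


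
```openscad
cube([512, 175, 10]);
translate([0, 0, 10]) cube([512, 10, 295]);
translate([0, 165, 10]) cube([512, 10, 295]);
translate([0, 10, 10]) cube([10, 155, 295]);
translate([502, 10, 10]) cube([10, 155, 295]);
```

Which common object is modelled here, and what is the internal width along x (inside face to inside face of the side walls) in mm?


An open box. The internal width is 492 mm.

A 512×175 base slab with four walls standing on it — an open box. The base is 512 mm wide and the walls are 10 mm thick, so the internal width is 512 − 2 × 10 = 492 mm.


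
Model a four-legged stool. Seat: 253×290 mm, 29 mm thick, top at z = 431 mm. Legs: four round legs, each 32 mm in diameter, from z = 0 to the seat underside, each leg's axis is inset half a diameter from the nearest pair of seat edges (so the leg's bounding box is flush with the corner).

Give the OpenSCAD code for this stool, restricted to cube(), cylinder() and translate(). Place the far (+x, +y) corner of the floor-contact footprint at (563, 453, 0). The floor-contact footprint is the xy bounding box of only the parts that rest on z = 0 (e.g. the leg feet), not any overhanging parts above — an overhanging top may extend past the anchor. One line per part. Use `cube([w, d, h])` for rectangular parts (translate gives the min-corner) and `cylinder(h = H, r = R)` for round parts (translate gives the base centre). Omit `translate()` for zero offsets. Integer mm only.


translate([310, 163, 402]) cube([253, 290, 29]);
translate([326, 179, 0]) cylinder(h = 402, r = 16);
translate([547, 179, 0]) cylinder(h = 402, r = 16);
translate([326, 437, 0]) cylinder(h = 402, r = 16);
translate([547, 437, 0]) cylinder(h = 402, r = 16);


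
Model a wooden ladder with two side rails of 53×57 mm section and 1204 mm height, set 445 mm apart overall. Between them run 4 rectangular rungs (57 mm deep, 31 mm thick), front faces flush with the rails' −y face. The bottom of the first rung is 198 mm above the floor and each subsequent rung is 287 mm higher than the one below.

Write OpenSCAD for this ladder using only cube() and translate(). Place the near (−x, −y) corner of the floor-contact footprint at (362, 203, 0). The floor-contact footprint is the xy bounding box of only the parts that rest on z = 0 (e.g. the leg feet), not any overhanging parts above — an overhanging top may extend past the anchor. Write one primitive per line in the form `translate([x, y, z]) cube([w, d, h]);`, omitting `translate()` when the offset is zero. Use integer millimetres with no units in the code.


// rung span = 445 - 2*53 = 339
// rung[k] z = 198 + k*287
translate([362, 203, 0]) cube([53, 57, 1204]);
translate([754, 203, 0]) cube([53, 57, 1204]);
translate([415, 203, 198]) cube([339, 57, 31]);
translate([415, 203, 485]) cube([339, 57, 31]);
translate([415, 203, 772]) cube([339, 57, 31]);
translate([415, 203, 1059]) cube([339, 57, 31]);


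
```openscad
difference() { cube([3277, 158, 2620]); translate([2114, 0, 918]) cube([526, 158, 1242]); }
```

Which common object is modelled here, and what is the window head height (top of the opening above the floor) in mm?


A wall with a window opening. The window head height is 2160 mm.

A wall with a rectangular opening subtracted — a window. Sill at z = 918, opening 1242 mm tall, so the head is at 918 + 1242 = 2160 mm.


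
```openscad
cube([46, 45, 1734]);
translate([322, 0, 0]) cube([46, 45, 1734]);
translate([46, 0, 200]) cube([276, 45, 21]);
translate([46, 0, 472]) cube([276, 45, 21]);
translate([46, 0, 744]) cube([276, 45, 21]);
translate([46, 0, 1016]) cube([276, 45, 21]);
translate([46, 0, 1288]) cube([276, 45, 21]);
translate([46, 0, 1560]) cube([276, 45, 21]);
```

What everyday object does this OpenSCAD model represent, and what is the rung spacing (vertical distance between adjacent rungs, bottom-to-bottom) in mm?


A ladder. The rung spacing is 272 mm.

Two tall 46×45 posts with 6 short bars between them — a ladder. Adjacent rungs sit at z = 200 and z = 472, so the spacing is 472 − 200 = 272 mm.


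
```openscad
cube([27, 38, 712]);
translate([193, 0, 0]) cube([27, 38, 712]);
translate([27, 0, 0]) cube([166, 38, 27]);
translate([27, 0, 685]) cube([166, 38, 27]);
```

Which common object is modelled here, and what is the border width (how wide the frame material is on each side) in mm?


A picture frame. The border width is 27 mm.

Four thin pieces enclosing a rectangular opening — a picture frame. The two full-height stiles are 712 mm tall; the top rail sits at z = 685 and is 27 mm tall, so the border above the opening is 712 − 685 = 27 mm, matching the stile x-width.


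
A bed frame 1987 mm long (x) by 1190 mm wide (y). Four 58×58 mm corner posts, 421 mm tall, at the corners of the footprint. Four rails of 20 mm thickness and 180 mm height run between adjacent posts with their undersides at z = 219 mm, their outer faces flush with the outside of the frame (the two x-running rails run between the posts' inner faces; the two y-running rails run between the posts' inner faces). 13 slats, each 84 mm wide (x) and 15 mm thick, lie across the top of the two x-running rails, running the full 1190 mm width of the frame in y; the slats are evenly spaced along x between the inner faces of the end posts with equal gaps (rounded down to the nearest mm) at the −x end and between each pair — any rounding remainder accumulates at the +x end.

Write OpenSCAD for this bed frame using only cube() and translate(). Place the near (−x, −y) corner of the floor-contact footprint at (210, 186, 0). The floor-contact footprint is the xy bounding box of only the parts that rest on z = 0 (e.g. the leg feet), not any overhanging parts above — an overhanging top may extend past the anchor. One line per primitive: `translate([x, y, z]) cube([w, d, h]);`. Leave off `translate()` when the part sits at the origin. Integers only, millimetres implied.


// slat z = rail_z + rail_h = 219 + 180 = 399
// slat gap = ⌊(1871 − 13·84) / 14⌋ = 55
translate([210, 186, 0]) cube([58, 58, 421]);
translate([210, 1318, 0]) cube([58, 58, 421]);
translate([2139, 186, 0]) cube([58, 58, 421]);
translate([2139, 1318, 0]) cube([58, 58, 421]);
translate([268, 186, 219]) cube([1871, 20, 180]);
translate([268, 1356, 219]) cube([1871, 20, 180]);
translate([210, 244, 219]) cube([20, 1074, 180]);
translate([2177, 244, 219]) cube([20, 1074, 180]);
translate([323, 186, 399]) cube([84, 1190, 15]);
translate([462, 186, 399]) cube([84, 1190, 15]);
translate([601, 186, 399]) cube([84, 1190, 15]);
translate([740, 186, 399]) cube([84, 1190, 15]);
translate([879, 186, 399]) cube([84, 1190, 15]);
translate([1018, 186, 399]) cube([84, 1190, 15]);
translate([1157, 186, 399]) cube([84, 1190, 15]);
translate([1296, 186, 399]) cube([84, 1190, 15]);
translate([1435, 186, 399]) cube([84, 1190, 15]);
translate([1574, 186, 399]) cube([84, 1190, 15]);
translate([1713, 186, 399]) cube([84, 1190, 15]);
translate([1852, 186, 399]) cube([84, 1190, 15]);
translate([1991, 186, 399]) cube([84, 1190, 15]);


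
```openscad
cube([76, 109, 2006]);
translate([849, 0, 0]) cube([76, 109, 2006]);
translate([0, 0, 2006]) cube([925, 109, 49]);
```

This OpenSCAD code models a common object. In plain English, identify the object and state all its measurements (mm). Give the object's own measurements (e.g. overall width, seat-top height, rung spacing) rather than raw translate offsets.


A door frame. The clear opening is 773 mm wide and 2006 mm high. Two 76 mm wide jambs, 109 mm deep, stand either side of the opening from the floor to the top of the opening. A 49 mm thick head sits across the top of both jambs, spanning the full outside width of the frame.


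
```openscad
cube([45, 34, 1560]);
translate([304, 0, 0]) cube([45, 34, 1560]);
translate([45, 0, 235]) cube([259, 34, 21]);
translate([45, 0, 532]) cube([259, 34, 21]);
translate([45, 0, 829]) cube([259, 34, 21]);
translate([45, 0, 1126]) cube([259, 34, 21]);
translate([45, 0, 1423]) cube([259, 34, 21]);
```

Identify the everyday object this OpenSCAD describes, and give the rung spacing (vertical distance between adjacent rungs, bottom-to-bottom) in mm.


A ladder. The rung spacing is 297 mm.

Two tall 45×34 posts with 5 short bars between them — a ladder. Adjacent rungs sit at z = 235 and z = 532, so the spacing is 532 − 235 = 297 mm.


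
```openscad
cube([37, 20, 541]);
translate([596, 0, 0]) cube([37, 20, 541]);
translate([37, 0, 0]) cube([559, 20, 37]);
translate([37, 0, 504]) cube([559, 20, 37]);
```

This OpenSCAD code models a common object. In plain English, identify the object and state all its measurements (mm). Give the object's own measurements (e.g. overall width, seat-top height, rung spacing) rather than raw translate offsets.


A rectangular picture frame lying in the x–z plane (depth along y). The opening is 559 mm wide (x) by 467 mm tall (z), surrounded by a border 37 mm wide on all four sides. The frame is 20 mm deep and is made of two full-height vertical stiles with two horizontal rails fitted between them.


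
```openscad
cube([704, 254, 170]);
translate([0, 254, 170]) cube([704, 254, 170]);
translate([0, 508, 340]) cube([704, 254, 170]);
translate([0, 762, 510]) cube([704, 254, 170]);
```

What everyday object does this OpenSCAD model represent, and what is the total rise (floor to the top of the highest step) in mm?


A staircase. The total rise is 680 mm.

4 identical blocks, each offset up and back from the previous — a staircase. Each step is 170 mm tall and there are 4 of them, so the total rise is 4 × 170 = 680 mm.


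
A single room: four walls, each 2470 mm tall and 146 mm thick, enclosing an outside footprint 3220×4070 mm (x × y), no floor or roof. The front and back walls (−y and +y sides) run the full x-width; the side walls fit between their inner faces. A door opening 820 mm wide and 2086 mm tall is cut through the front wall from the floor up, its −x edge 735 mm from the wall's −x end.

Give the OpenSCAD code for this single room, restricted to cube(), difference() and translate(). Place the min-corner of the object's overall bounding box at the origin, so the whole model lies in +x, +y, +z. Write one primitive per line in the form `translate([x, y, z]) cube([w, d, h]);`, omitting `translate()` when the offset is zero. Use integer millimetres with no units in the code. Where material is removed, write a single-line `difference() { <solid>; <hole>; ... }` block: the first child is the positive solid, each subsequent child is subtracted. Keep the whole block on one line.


difference() { cube([3220, 146, 2470]); translate([735, 0, 0]) cube([820, 146, 2086]); }
translate([0, 3924, 0]) cube([3220, 146, 2470]);
translate([0, 146, 0]) cube([146, 3778, 2470]);
translate([3074, 146, 0]) cube([146, 3778, 2470]);


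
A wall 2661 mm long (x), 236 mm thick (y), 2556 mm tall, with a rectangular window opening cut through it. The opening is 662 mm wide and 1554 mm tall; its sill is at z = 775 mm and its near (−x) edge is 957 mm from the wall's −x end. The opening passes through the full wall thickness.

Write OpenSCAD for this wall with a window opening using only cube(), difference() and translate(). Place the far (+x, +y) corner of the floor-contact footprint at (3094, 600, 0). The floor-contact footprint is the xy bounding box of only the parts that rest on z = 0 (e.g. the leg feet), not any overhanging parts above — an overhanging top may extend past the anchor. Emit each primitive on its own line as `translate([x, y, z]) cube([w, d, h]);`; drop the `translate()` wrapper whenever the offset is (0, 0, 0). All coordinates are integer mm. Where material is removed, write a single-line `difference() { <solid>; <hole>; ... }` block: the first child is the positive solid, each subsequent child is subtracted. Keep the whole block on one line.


difference() { translate([433, 364, 0]) cube([2661, 236, 2556]); translate([1390, 364, 775]) cube([662, 236, 1554]); }


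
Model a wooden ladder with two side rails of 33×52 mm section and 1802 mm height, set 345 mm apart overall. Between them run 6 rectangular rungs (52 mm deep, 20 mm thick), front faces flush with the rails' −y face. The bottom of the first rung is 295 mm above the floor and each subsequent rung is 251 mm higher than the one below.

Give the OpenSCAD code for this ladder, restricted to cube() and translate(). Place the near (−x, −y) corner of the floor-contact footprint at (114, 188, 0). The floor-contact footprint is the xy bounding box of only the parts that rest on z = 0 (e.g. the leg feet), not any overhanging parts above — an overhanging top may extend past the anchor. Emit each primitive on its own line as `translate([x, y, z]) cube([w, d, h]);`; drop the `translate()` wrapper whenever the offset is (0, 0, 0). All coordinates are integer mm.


translate([114, 188, 0]) cube([33, 52, 1802]);
translate([426, 188, 0]) cube([33, 52, 1802]);
translate([147, 188, 295]) cube([279, 52, 20]);
translate([147, 188, 546]) cube([279, 52, 20]);
translate([147, 188, 797]) cube([279, 52, 20]);
translate([147, 188, 1048]) cube([279, 52, 20]);
translate([147, 188, 1299]) cube([279, 52, 20]);
translate([147, 188, 1550]) cube([279, 52, 20]);


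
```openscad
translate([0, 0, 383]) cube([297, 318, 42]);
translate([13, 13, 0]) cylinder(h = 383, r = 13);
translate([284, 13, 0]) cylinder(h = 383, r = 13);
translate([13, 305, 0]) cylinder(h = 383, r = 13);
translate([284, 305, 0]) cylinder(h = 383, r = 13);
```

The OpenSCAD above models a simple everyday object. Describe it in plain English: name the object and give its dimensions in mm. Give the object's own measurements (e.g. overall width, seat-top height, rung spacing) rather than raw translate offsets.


A four-legged stool. The seat is a 297×318×42 mm slab whose top surface is at z = 425 mm; four round legs, each 26 mm in diameter, run from the floor (z = 0) to the underside of the seat, each leg's axis is inset half a diameter from the nearest pair of seat edges (so the leg's bounding box is flush with the corner).


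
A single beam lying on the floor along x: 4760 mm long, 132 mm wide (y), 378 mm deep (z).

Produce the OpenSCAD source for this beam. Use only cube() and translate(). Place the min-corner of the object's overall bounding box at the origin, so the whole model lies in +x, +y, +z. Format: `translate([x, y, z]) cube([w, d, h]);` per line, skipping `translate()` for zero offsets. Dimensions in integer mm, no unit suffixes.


cube([4760, 132, 378]);


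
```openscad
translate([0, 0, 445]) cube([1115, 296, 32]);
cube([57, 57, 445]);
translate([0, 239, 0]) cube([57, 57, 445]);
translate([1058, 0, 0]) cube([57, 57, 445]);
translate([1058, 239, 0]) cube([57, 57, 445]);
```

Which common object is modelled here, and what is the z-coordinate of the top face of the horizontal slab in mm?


A bench. The seat-top height is 477 mm.

A long slab on four corner posts — a bench. The slab sits at z = 445 with thickness 32, so the top is 445 + 32 = 477 mm.


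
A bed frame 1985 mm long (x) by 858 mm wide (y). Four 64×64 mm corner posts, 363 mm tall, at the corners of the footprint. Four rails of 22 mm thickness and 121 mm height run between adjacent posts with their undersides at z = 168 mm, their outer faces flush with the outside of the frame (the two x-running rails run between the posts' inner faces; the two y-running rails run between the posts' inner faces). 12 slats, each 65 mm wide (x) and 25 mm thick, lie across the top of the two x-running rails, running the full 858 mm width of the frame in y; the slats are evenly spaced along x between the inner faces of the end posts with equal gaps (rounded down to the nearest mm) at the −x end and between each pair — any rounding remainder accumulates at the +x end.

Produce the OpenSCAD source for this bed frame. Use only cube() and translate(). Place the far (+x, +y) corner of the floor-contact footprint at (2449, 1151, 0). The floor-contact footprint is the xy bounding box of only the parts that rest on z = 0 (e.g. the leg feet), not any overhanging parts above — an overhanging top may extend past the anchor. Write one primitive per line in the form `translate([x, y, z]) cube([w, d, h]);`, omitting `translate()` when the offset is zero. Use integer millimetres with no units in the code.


translate([464, 293, 0]) cube([64, 64, 363]);
translate([464, 1087, 0]) cube([64, 64, 363]);
translate([2385, 293, 0]) cube([64, 64, 363]);
translate([2385, 1087, 0]) cube([64, 64, 363]);
translate([528, 293, 168]) cube([1857, 22, 121]);
translate([528, 1129, 168]) cube([1857, 22, 121]);
translate([464, 357, 168]) cube([22, 730, 121]);
translate([2427, 357, 168]) cube([22, 730, 121]);
translate([610, 293, 289]) cube([65, 858, 25]);
translate([757, 293, 289]) cube([65, 858, 25]);
translate([904, 293, 289]) cube([65, 858, 25]);
translate([1051, 293, 289]) cube([65, 858, 25]);
translate([1198, 293, 289]) cube([65, 858, 25]);
translate([1345, 293, 289]) cube([65, 858, 25]);
translate([1492, 293, 289]) cube([65, 858, 25]);
translate([1639, 293, 289]) cube([65, 858, 25]);
translate([1786, 293, 289]) cube([65, 858, 25]);
translate([1933, 293, 289]) cube([65, 858, 25]);
translate([2080, 293, 289]) cube([65, 858, 25]);
translate([2227, 293, 289]) cube([65, 858, 25]);


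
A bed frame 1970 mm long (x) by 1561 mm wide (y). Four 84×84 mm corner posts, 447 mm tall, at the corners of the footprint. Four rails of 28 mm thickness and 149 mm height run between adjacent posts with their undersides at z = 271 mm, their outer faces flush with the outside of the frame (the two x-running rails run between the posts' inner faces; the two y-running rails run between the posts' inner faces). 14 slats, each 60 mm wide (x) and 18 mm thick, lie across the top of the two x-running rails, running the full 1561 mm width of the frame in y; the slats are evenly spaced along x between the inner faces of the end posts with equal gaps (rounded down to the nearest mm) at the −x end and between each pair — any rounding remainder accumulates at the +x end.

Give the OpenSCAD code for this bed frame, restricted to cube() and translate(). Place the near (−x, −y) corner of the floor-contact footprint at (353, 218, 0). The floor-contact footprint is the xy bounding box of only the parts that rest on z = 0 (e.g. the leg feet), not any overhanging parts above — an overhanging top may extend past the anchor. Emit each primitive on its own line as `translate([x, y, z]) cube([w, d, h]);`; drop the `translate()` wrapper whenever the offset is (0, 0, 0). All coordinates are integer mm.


// slat z = rail_z + rail_h = 271 + 149 = 420
// slat gap = ⌊(1802 − 14·60) / 15⌋ = 64
translate([353, 218, 0]) cube([84, 84, 447]);
translate([353, 1695, 0]) cube([84, 84, 447]);
translate([2239, 218, 0]) cube([84, 84, 447]);
translate([2239, 1695, 0]) cube([84, 84, 447]);
translate([437, 218, 271]) cube([1802, 28, 149]);
translate([437, 1751, 271]) cube([1802, 28, 149]);
translate([353, 302, 271]) cube([28, 1393, 149]);
translate([2295, 302, 271]) cube([28, 1393, 149]);
translate([501, 218, 420]) cube([60, 1561, 18]);
translate([625, 218, 420]) cube([60, 1561, 18]);
translate([749, 218, 420]) cube([60, 1561, 18]);
translate([873, 218, 420]) cube([60, 1561, 18]);
translate([997, 218, 420]) cube([60, 1561, 18]);
translate([1121, 218, 420]) cube([60, 1561, 18]);
translate([1245, 218, 420]) cube([60, 1561, 18]);
translate([1369, 218, 420]) cube([60, 1561, 18]);
translate([1493, 218, 420]) cube([60, 1561, 18]);
translate([1617, 218, 420]) cube([60, 1561, 18]);
translate([1741, 218, 420]) cube([60, 1561, 18]);
translate([1865, 218, 420]) cube([60, 1561, 18]);
translate([1989, 218, 420]) cube([60, 1561, 18]);
translate([2113, 218, 420]) cube([60, 1561, 18]);
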